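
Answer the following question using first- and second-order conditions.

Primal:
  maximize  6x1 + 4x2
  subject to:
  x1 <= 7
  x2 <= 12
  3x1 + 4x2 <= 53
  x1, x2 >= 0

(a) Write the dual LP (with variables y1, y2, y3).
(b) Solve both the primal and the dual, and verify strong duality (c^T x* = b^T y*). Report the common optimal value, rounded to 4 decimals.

The standard primal-dual pair for 'max c^T x s.t. A x <= b, x >= 0' is:
  Dual:  min b^T y  s.t.  A^T y >= c,  y >= 0.

So the dual LP is:
  minimize  7y1 + 12y2 + 53y3
  subject to:
    y1 + 3y3 >= 6
    y2 + 4y3 >= 4
    y1, y2, y3 >= 0

Solving the primal: x* = (7, 8).
  primal value c^T x* = 74.
Solving the dual: y* = (3, 0, 1).
  dual value b^T y* = 74.
Strong duality: c^T x* = b^T y*. Confirmed.

74


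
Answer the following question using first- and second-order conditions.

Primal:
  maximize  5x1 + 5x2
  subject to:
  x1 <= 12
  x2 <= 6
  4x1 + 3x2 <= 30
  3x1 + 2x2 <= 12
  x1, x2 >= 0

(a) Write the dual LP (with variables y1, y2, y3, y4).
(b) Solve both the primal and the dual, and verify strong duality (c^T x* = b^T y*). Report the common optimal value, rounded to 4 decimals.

The standard primal-dual pair for 'max c^T x s.t. A x <= b, x >= 0' is:
  Dual:  min b^T y  s.t.  A^T y >= c,  y >= 0.

So the dual LP is:
  minimize  12y1 + 6y2 + 30y3 + 12y4
  subject to:
    y1 + 4y3 + 3y4 >= 5
    y2 + 3y3 + 2y4 >= 5
    y1, y2, y3, y4 >= 0

Solving the primal: x* = (0, 6).
  primal value c^T x* = 30.
Solving the dual: y* = (0, 1.6667, 0, 1.6667).
  dual value b^T y* = 30.
Strong duality: c^T x* = b^T y*. Confirmed.

30


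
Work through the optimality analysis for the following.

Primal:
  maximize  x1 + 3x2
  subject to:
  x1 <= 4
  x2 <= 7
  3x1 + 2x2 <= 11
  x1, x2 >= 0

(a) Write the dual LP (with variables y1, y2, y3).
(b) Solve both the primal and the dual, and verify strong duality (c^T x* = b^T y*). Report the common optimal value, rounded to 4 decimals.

The standard primal-dual pair for 'max c^T x s.t. A x <= b, x >= 0' is:
  Dual:  min b^T y  s.t.  A^T y >= c,  y >= 0.

So the dual LP is:
  minimize  4y1 + 7y2 + 11y3
  subject to:
    y1 + 3y3 >= 1
    y2 + 2y3 >= 3
    y1, y2, y3 >= 0

Solving the primal: x* = (0, 5.5).
  primal value c^T x* = 16.5.
Solving the dual: y* = (0, 0, 1.5).
  dual value b^T y* = 16.5.
Strong duality: c^T x* = b^T y*. Confirmed.

16.5


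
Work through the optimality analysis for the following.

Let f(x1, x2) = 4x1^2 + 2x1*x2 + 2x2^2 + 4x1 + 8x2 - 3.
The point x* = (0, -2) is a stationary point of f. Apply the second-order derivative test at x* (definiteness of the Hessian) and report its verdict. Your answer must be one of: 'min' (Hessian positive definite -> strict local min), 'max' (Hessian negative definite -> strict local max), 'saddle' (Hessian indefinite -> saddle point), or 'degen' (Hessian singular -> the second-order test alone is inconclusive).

Compute the Hessian H = grad^2 f:
  H = [[8, 2], [2, 4]]
Verify stationarity: grad f(x*) = H x* + g = (0, 0).
Eigenvalues of H: 3.1716, 8.8284.
Both eigenvalues > 0, so H is positive definite -> x* is a strict local min.

min


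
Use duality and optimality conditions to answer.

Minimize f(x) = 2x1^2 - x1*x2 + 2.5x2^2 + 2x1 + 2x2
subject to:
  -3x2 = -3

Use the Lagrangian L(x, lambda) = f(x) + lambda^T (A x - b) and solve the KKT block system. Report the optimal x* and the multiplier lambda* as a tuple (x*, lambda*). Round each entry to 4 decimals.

Form the Lagrangian:
  L(x, lambda) = (1/2) x^T Q x + c^T x + lambda^T (A x - b)
Stationarity (grad_x L = 0): Q x + c + A^T lambda = 0.
Primal feasibility: A x = b.

This gives the KKT block system:
  [ Q   A^T ] [ x     ]   [-c ]
  [ A    0  ] [ lambda ] = [ b ]

Solving the linear system:
  x*      = (-0.25, 1)
  lambda* = (2.4167)
  f(x*)   = 4.375

x* = (-0.25, 1), lambda* = (2.4167)


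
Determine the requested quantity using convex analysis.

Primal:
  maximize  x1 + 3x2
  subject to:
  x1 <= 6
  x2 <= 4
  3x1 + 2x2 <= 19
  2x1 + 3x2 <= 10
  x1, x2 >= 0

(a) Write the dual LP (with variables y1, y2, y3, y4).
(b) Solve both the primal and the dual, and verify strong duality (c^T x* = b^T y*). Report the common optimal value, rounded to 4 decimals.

The standard primal-dual pair for 'max c^T x s.t. A x <= b, x >= 0' is:
  Dual:  min b^T y  s.t.  A^T y >= c,  y >= 0.

So the dual LP is:
  minimize  6y1 + 4y2 + 19y3 + 10y4
  subject to:
    y1 + 3y3 + 2y4 >= 1
    y2 + 2y3 + 3y4 >= 3
    y1, y2, y3, y4 >= 0

Solving the primal: x* = (0, 3.3333).
  primal value c^T x* = 10.
Solving the dual: y* = (0, 0, 0, 1).
  dual value b^T y* = 10.
Strong duality: c^T x* = b^T y*. Confirmed.

10


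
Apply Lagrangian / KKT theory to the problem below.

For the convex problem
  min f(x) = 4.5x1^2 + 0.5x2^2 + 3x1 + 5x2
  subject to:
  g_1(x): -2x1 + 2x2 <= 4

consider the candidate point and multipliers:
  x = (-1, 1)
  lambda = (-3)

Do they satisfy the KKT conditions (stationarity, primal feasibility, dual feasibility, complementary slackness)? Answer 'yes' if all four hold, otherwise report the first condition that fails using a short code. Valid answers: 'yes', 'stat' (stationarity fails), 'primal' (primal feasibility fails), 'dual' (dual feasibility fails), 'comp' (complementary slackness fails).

Gradient of f: grad f(x) = Q x + c = (-6, 6)
Constraint values g_i(x) = a_i^T x - b_i:
  g_1((-1, 1)) = 0
Stationarity residual: grad f(x) + sum_i lambda_i a_i = (0, 0)
  -> stationarity OK
Primal feasibility (all g_i <= 0): OK
Dual feasibility (all lambda_i >= 0): FAILS
Complementary slackness (lambda_i * g_i(x) = 0 for all i): OK

Verdict: the first failing condition is dual_feasibility -> dual.

dual


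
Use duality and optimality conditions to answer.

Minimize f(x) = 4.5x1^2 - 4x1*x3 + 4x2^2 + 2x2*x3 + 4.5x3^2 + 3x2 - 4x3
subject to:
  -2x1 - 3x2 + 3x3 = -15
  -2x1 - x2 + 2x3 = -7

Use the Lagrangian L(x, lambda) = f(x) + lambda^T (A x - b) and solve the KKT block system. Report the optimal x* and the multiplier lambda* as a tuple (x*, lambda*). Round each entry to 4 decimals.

Form the Lagrangian:
  L(x, lambda) = (1/2) x^T Q x + c^T x + lambda^T (A x - b)
Stationarity (grad_x L = 0): Q x + c + A^T lambda = 0.
Primal feasibility: A x = b.

This gives the KKT block system:
  [ Q   A^T ] [ x     ]   [-c ]
  [ A    0  ] [ lambda ] = [ b ]

Solving the linear system:
  x*      = (-0.0933, 2.9378, -2.1244)
  lambda* = (9.2124, -5.3834)
  f(x*)   = 58.9067

x* = (-0.0933, 2.9378, -2.1244), lambda* = (9.2124, -5.3834)


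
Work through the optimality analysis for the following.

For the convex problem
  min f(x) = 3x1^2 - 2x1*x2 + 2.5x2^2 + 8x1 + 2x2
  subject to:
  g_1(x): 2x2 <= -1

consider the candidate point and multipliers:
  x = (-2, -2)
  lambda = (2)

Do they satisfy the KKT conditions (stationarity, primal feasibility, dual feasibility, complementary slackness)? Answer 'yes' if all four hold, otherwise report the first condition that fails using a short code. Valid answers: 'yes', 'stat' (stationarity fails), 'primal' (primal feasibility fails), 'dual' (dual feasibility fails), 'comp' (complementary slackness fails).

Gradient of f: grad f(x) = Q x + c = (0, -4)
Constraint values g_i(x) = a_i^T x - b_i:
  g_1((-2, -2)) = -3
Stationarity residual: grad f(x) + sum_i lambda_i a_i = (0, 0)
  -> stationarity OK
Primal feasibility (all g_i <= 0): OK
Dual feasibility (all lambda_i >= 0): OK
Complementary slackness (lambda_i * g_i(x) = 0 for all i): FAILS

Verdict: the first failing condition is complementary_slackness -> comp.

comp


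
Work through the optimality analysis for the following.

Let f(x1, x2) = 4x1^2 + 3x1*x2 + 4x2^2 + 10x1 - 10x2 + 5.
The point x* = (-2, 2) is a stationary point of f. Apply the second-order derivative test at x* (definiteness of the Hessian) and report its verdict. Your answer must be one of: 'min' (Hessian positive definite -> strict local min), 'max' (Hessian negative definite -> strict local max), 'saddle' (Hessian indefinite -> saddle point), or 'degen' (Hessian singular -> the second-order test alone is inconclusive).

Compute the Hessian H = grad^2 f:
  H = [[8, 3], [3, 8]]
Verify stationarity: grad f(x*) = H x* + g = (0, 0).
Eigenvalues of H: 5, 11.
Both eigenvalues > 0, so H is positive definite -> x* is a strict local min.

min


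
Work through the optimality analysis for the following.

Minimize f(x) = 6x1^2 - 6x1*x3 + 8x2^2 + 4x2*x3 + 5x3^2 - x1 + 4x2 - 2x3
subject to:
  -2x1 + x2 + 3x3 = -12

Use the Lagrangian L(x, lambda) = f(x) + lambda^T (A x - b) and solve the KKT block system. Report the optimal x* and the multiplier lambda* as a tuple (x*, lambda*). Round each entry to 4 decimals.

Form the Lagrangian:
  L(x, lambda) = (1/2) x^T Q x + c^T x + lambda^T (A x - b)
Stationarity (grad_x L = 0): Q x + c + A^T lambda = 0.
Primal feasibility: A x = b.

This gives the KKT block system:
  [ Q   A^T ] [ x     ]   [-c ]
  [ A    0  ] [ lambda ] = [ b ]

Solving the linear system:
  x*      = (0.6648, -0.251, -3.4732)
  lambda* = (13.908)
  f(x*)   = 86.0872

x* = (0.6648, -0.251, -3.4732), lambda* = (13.908)


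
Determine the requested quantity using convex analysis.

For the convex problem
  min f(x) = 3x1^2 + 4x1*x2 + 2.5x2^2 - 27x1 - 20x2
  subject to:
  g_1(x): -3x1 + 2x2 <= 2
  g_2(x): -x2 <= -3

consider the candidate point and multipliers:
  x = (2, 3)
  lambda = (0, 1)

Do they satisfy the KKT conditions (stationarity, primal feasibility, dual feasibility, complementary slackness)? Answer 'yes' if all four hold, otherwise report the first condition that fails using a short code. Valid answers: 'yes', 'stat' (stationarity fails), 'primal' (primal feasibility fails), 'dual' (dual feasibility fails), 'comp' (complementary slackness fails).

Gradient of f: grad f(x) = Q x + c = (-3, 3)
Constraint values g_i(x) = a_i^T x - b_i:
  g_1((2, 3)) = -2
  g_2((2, 3)) = 0
Stationarity residual: grad f(x) + sum_i lambda_i a_i = (-3, 2)
  -> stationarity FAILS
Primal feasibility (all g_i <= 0): OK
Dual feasibility (all lambda_i >= 0): OK
Complementary slackness (lambda_i * g_i(x) = 0 for all i): OK

Verdict: the first failing condition is stationarity -> stat.

stat


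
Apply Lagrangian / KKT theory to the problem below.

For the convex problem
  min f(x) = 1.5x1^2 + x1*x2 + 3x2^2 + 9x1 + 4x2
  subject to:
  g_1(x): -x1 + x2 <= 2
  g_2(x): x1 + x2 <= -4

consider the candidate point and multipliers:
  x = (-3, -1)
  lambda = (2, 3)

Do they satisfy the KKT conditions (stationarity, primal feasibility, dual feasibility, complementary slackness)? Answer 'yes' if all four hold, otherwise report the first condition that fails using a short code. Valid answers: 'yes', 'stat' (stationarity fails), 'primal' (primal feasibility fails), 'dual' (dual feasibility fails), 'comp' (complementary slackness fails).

Gradient of f: grad f(x) = Q x + c = (-1, -5)
Constraint values g_i(x) = a_i^T x - b_i:
  g_1((-3, -1)) = 0
  g_2((-3, -1)) = 0
Stationarity residual: grad f(x) + sum_i lambda_i a_i = (0, 0)
  -> stationarity OK
Primal feasibility (all g_i <= 0): OK
Dual feasibility (all lambda_i >= 0): OK
Complementary slackness (lambda_i * g_i(x) = 0 for all i): OK

Verdict: yes, KKT holds.

yes


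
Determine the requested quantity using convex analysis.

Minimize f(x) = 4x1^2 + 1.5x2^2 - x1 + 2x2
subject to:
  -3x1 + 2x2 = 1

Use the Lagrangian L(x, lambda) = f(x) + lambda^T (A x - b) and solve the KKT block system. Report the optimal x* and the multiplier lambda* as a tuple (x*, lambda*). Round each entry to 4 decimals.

Form the Lagrangian:
  L(x, lambda) = (1/2) x^T Q x + c^T x + lambda^T (A x - b)
Stationarity (grad_x L = 0): Q x + c + A^T lambda = 0.
Primal feasibility: A x = b.

This gives the KKT block system:
  [ Q   A^T ] [ x     ]   [-c ]
  [ A    0  ] [ lambda ] = [ b ]

Solving the linear system:
  x*      = (-0.2881, 0.0678)
  lambda* = (-1.1017)
  f(x*)   = 0.7627

x* = (-0.2881, 0.0678), lambda* = (-1.1017)


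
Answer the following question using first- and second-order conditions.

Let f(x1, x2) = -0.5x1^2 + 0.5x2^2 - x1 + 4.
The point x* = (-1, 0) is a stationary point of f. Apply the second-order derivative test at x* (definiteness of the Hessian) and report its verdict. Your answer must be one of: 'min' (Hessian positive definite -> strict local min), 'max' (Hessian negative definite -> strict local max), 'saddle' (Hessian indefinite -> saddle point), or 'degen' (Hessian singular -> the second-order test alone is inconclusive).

Compute the Hessian H = grad^2 f:
  H = [[-1, 0], [0, 1]]
Verify stationarity: grad f(x*) = H x* + g = (0, 0).
Eigenvalues of H: -1, 1.
Eigenvalues have mixed signs, so H is indefinite -> x* is a saddle point.

saddle


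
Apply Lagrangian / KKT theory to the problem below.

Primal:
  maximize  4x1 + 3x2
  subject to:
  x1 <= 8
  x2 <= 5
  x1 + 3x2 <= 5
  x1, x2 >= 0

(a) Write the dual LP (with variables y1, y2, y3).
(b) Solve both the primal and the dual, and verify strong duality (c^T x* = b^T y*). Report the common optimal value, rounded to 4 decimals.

The standard primal-dual pair for 'max c^T x s.t. A x <= b, x >= 0' is:
  Dual:  min b^T y  s.t.  A^T y >= c,  y >= 0.

So the dual LP is:
  minimize  8y1 + 5y2 + 5y3
  subject to:
    y1 + y3 >= 4
    y2 + 3y3 >= 3
    y1, y2, y3 >= 0

Solving the primal: x* = (5, 0).
  primal value c^T x* = 20.
Solving the dual: y* = (0, 0, 4).
  dual value b^T y* = 20.
Strong duality: c^T x* = b^T y*. Confirmed.

20


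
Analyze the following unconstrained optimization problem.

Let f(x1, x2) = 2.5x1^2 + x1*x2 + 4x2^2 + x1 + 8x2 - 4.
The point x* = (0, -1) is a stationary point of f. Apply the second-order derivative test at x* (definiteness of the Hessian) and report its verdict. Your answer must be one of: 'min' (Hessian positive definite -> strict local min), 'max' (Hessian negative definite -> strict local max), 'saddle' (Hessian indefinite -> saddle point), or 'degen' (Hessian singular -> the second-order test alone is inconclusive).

Compute the Hessian H = grad^2 f:
  H = [[5, 1], [1, 8]]
Verify stationarity: grad f(x*) = H x* + g = (0, 0).
Eigenvalues of H: 4.6972, 8.3028.
Both eigenvalues > 0, so H is positive definite -> x* is a strict local min.

min


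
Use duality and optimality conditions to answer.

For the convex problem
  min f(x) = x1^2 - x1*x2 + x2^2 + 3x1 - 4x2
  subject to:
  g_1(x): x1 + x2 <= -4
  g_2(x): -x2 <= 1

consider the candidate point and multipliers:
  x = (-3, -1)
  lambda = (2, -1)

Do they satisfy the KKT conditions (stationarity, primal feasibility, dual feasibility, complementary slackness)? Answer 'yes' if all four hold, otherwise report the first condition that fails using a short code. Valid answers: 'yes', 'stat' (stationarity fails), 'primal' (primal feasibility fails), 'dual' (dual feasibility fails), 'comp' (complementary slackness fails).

Gradient of f: grad f(x) = Q x + c = (-2, -3)
Constraint values g_i(x) = a_i^T x - b_i:
  g_1((-3, -1)) = 0
  g_2((-3, -1)) = 0
Stationarity residual: grad f(x) + sum_i lambda_i a_i = (0, 0)
  -> stationarity OK
Primal feasibility (all g_i <= 0): OK
Dual feasibility (all lambda_i >= 0): FAILS
Complementary slackness (lambda_i * g_i(x) = 0 for all i): OK

Verdict: the first failing condition is dual_feasibility -> dual.

dual


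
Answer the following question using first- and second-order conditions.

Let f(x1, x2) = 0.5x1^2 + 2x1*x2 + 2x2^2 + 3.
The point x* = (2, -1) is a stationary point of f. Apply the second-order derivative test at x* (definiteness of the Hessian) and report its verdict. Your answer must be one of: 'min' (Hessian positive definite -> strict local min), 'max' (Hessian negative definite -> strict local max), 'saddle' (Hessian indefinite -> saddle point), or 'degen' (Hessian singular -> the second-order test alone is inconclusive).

Compute the Hessian H = grad^2 f:
  H = [[1, 2], [2, 4]]
Verify stationarity: grad f(x*) = H x* + g = (0, 0).
Eigenvalues of H: 0, 5.
H has a zero eigenvalue (singular; positive semidefinite but not definite), so H is neither positive definite, negative definite, nor indefinite. The second-order test alone is inconclusive -> degen.
(Indeed, f is constant along the null direction of H through x*, so x* is not a strict local extremum.)

degen


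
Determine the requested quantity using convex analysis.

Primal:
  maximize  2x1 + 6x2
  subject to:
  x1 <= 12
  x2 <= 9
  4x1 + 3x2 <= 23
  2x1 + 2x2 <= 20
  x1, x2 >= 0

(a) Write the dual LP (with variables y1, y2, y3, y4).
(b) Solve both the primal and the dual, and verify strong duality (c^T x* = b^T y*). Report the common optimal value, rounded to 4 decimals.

The standard primal-dual pair for 'max c^T x s.t. A x <= b, x >= 0' is:
  Dual:  min b^T y  s.t.  A^T y >= c,  y >= 0.

So the dual LP is:
  minimize  12y1 + 9y2 + 23y3 + 20y4
  subject to:
    y1 + 4y3 + 2y4 >= 2
    y2 + 3y3 + 2y4 >= 6
    y1, y2, y3, y4 >= 0

Solving the primal: x* = (0, 7.6667).
  primal value c^T x* = 46.
Solving the dual: y* = (0, 0, 2, 0).
  dual value b^T y* = 46.
Strong duality: c^T x* = b^T y*. Confirmed.

46


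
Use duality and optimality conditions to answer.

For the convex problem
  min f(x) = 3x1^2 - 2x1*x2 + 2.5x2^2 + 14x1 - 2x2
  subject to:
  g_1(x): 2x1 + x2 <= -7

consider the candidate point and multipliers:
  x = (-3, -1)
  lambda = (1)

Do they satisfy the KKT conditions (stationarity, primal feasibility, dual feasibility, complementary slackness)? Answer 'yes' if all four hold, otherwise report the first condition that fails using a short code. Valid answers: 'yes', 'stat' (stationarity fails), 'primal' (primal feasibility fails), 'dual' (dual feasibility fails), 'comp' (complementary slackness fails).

Gradient of f: grad f(x) = Q x + c = (-2, -1)
Constraint values g_i(x) = a_i^T x - b_i:
  g_1((-3, -1)) = 0
Stationarity residual: grad f(x) + sum_i lambda_i a_i = (0, 0)
  -> stationarity OK
Primal feasibility (all g_i <= 0): OK
Dual feasibility (all lambda_i >= 0): OK
Complementary slackness (lambda_i * g_i(x) = 0 for all i): OK

Verdict: yes, KKT holds.

yes


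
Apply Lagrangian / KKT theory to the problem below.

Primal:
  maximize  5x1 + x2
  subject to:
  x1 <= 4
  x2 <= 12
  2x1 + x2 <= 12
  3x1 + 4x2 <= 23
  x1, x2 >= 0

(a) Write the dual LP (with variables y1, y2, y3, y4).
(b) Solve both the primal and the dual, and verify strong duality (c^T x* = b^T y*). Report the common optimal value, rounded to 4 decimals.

The standard primal-dual pair for 'max c^T x s.t. A x <= b, x >= 0' is:
  Dual:  min b^T y  s.t.  A^T y >= c,  y >= 0.

So the dual LP is:
  minimize  4y1 + 12y2 + 12y3 + 23y4
  subject to:
    y1 + 2y3 + 3y4 >= 5
    y2 + y3 + 4y4 >= 1
    y1, y2, y3, y4 >= 0

Solving the primal: x* = (4, 2.75).
  primal value c^T x* = 22.75.
Solving the dual: y* = (4.25, 0, 0, 0.25).
  dual value b^T y* = 22.75.
Strong duality: c^T x* = b^T y*. Confirmed.

22.75


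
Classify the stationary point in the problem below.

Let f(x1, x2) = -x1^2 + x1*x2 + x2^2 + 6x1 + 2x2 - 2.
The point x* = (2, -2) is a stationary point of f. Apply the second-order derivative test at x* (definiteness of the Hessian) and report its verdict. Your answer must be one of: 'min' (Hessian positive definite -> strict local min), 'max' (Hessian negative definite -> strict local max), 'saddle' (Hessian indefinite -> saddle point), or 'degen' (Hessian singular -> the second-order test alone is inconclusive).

Compute the Hessian H = grad^2 f:
  H = [[-2, 1], [1, 2]]
Verify stationarity: grad f(x*) = H x* + g = (0, 0).
Eigenvalues of H: -2.2361, 2.2361.
Eigenvalues have mixed signs, so H is indefinite -> x* is a saddle point.

saddle


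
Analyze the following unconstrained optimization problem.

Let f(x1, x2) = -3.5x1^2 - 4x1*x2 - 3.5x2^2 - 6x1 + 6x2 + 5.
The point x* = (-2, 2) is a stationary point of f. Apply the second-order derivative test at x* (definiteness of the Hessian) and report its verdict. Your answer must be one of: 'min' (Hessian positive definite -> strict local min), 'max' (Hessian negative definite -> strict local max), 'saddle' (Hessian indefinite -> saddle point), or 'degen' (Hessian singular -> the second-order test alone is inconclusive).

Compute the Hessian H = grad^2 f:
  H = [[-7, -4], [-4, -7]]
Verify stationarity: grad f(x*) = H x* + g = (0, 0).
Eigenvalues of H: -11, -3.
Both eigenvalues < 0, so H is negative definite -> x* is a strict local max.

max


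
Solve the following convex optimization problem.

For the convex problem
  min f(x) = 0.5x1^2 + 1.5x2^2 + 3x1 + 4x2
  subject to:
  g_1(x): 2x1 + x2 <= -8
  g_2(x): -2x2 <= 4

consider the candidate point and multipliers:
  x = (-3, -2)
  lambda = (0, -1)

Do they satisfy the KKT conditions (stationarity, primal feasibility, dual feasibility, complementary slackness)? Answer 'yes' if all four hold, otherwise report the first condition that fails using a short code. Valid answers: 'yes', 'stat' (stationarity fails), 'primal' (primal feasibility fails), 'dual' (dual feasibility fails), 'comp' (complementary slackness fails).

Gradient of f: grad f(x) = Q x + c = (0, -2)
Constraint values g_i(x) = a_i^T x - b_i:
  g_1((-3, -2)) = 0
  g_2((-3, -2)) = 0
Stationarity residual: grad f(x) + sum_i lambda_i a_i = (0, 0)
  -> stationarity OK
Primal feasibility (all g_i <= 0): OK
Dual feasibility (all lambda_i >= 0): FAILS
Complementary slackness (lambda_i * g_i(x) = 0 for all i): OK

Verdict: the first failing condition is dual_feasibility -> dual.

dual


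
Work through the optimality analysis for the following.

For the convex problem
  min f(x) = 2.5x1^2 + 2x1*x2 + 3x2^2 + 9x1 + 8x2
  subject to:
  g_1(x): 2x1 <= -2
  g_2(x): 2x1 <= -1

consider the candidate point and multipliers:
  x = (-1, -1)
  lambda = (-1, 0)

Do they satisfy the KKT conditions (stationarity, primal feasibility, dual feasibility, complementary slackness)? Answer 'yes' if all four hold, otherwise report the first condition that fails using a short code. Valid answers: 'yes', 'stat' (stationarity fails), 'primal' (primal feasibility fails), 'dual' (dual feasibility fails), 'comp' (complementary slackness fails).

Gradient of f: grad f(x) = Q x + c = (2, 0)
Constraint values g_i(x) = a_i^T x - b_i:
  g_1((-1, -1)) = 0
  g_2((-1, -1)) = -1
Stationarity residual: grad f(x) + sum_i lambda_i a_i = (0, 0)
  -> stationarity OK
Primal feasibility (all g_i <= 0): OK
Dual feasibility (all lambda_i >= 0): FAILS
Complementary slackness (lambda_i * g_i(x) = 0 for all i): OK

Verdict: the first failing condition is dual_feasibility -> dual.

dual


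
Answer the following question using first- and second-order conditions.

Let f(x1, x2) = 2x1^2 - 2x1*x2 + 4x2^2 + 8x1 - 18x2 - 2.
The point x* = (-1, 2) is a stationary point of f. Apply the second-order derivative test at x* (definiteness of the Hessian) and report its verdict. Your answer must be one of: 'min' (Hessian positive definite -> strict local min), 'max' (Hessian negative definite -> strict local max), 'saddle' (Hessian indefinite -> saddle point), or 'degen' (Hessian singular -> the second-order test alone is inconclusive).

Compute the Hessian H = grad^2 f:
  H = [[4, -2], [-2, 8]]
Verify stationarity: grad f(x*) = H x* + g = (0, 0).
Eigenvalues of H: 3.1716, 8.8284.
Both eigenvalues > 0, so H is positive definite -> x* is a strict local min.

min


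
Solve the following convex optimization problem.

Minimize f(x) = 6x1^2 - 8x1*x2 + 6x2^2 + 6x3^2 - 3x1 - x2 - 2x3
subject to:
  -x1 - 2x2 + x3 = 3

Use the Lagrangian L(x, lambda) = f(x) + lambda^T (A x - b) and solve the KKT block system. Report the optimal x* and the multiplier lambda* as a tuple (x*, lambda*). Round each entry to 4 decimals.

Form the Lagrangian:
  L(x, lambda) = (1/2) x^T Q x + c^T x + lambda^T (A x - b)
Stationarity (grad_x L = 0): Q x + c + A^T lambda = 0.
Primal feasibility: A x = b.

This gives the KKT block system:
  [ Q   A^T ] [ x     ]   [-c ]
  [ A    0  ] [ lambda ] = [ b ]

Solving the linear system:
  x*      = (-0.6655, -0.9392, 0.4561)
  lambda* = (-3.473)
  f(x*)   = 6.2213

x* = (-0.6655, -0.9392, 0.4561), lambda* = (-3.473)


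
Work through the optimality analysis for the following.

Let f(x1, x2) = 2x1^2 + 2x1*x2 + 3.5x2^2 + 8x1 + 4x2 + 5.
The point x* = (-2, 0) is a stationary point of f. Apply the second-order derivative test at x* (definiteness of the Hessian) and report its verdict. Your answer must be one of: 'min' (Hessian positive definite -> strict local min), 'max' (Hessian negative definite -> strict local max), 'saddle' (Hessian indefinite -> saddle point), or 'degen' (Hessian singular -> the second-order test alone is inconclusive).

Compute the Hessian H = grad^2 f:
  H = [[4, 2], [2, 7]]
Verify stationarity: grad f(x*) = H x* + g = (0, 0).
Eigenvalues of H: 3, 8.
Both eigenvalues > 0, so H is positive definite -> x* is a strict local min.

min


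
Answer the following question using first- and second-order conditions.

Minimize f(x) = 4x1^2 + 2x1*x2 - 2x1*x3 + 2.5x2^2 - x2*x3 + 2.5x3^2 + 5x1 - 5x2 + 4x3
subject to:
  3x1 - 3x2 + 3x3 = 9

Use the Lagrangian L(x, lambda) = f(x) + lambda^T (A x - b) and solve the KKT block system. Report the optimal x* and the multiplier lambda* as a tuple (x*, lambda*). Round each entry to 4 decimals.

Form the Lagrangian:
  L(x, lambda) = (1/2) x^T Q x + c^T x + lambda^T (A x - b)
Stationarity (grad_x L = 0): Q x + c + A^T lambda = 0.
Primal feasibility: A x = b.

This gives the KKT block system:
  [ Q   A^T ] [ x     ]   [-c ]
  [ A    0  ] [ lambda ] = [ b ]

Solving the linear system:
  x*      = (0.9667, -0.8917, 1.1417)
  lambda* = (-2.8889)
  f(x*)   = 19.9292

x* = (0.9667, -0.8917, 1.1417), lambda* = (-2.8889)


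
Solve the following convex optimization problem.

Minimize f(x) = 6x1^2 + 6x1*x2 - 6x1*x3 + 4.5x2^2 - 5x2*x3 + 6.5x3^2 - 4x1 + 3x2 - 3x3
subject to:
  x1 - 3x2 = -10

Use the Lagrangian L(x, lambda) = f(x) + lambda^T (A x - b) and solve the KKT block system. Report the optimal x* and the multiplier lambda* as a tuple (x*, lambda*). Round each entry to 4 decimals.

Form the Lagrangian:
  L(x, lambda) = (1/2) x^T Q x + c^T x + lambda^T (A x - b)
Stationarity (grad_x L = 0): Q x + c + A^T lambda = 0.
Primal feasibility: A x = b.

This gives the KKT block system:
  [ Q   A^T ] [ x     ]   [-c ]
  [ A    0  ] [ lambda ] = [ b ]

Solving the linear system:
  x*      = (-1.2342, 2.9219, 0.7849)
  lambda* = (5.989)
  f(x*)   = 35.6192

x* = (-1.2342, 2.9219, 0.7849), lambda* = (5.989)


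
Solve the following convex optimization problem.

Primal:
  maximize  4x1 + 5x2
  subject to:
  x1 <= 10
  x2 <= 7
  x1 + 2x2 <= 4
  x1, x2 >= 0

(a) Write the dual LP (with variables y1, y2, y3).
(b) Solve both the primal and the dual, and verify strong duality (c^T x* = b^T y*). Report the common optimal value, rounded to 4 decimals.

The standard primal-dual pair for 'max c^T x s.t. A x <= b, x >= 0' is:
  Dual:  min b^T y  s.t.  A^T y >= c,  y >= 0.

So the dual LP is:
  minimize  10y1 + 7y2 + 4y3
  subject to:
    y1 + y3 >= 4
    y2 + 2y3 >= 5
    y1, y2, y3 >= 0

Solving the primal: x* = (4, 0).
  primal value c^T x* = 16.
Solving the dual: y* = (0, 0, 4).
  dual value b^T y* = 16.
Strong duality: c^T x* = b^T y*. Confirmed.

16


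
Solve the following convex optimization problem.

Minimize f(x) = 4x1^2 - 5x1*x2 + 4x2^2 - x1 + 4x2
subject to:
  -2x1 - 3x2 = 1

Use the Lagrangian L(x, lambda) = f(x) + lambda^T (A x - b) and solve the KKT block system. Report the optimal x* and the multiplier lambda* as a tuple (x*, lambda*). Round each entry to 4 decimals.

Form the Lagrangian:
  L(x, lambda) = (1/2) x^T Q x + c^T x + lambda^T (A x - b)
Stationarity (grad_x L = 0): Q x + c + A^T lambda = 0.
Primal feasibility: A x = b.

This gives the KKT block system:
  [ Q   A^T ] [ x     ]   [-c ]
  [ A    0  ] [ lambda ] = [ b ]

Solving the linear system:
  x*      = (0.0122, -0.3415)
  lambda* = (0.4024)
  f(x*)   = -0.8902

x* = (0.0122, -0.3415), lambda* = (0.4024)


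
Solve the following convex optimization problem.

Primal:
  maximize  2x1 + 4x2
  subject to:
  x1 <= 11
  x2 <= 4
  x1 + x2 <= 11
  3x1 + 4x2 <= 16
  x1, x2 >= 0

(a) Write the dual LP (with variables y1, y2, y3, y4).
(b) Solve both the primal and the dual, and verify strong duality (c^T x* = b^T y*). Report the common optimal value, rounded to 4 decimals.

The standard primal-dual pair for 'max c^T x s.t. A x <= b, x >= 0' is:
  Dual:  min b^T y  s.t.  A^T y >= c,  y >= 0.

So the dual LP is:
  minimize  11y1 + 4y2 + 11y3 + 16y4
  subject to:
    y1 + y3 + 3y4 >= 2
    y2 + y3 + 4y4 >= 4
    y1, y2, y3, y4 >= 0

Solving the primal: x* = (0, 4).
  primal value c^T x* = 16.
Solving the dual: y* = (0, 1.3333, 0, 0.6667).
  dual value b^T y* = 16.
Strong duality: c^T x* = b^T y*. Confirmed.

16


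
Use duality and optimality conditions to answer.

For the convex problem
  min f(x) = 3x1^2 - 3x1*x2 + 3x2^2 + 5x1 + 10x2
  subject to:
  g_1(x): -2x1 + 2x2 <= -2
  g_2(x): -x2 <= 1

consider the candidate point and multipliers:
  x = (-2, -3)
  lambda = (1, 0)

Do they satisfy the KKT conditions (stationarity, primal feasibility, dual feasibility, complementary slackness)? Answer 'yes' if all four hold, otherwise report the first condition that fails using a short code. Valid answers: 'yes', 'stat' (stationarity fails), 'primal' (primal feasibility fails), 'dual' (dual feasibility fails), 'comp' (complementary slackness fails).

Gradient of f: grad f(x) = Q x + c = (2, -2)
Constraint values g_i(x) = a_i^T x - b_i:
  g_1((-2, -3)) = 0
  g_2((-2, -3)) = 2
Stationarity residual: grad f(x) + sum_i lambda_i a_i = (0, 0)
  -> stationarity OK
Primal feasibility (all g_i <= 0): FAILS
Dual feasibility (all lambda_i >= 0): OK
Complementary slackness (lambda_i * g_i(x) = 0 for all i): OK

Verdict: the first failing condition is primal_feasibility -> primal.

primal


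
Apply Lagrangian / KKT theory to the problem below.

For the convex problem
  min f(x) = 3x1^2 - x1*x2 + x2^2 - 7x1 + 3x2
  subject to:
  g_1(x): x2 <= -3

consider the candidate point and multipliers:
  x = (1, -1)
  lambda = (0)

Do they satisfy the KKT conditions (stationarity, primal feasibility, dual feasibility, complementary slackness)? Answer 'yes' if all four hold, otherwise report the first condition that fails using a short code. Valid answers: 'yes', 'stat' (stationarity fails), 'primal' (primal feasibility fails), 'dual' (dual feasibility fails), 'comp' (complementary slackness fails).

Gradient of f: grad f(x) = Q x + c = (0, 0)
Constraint values g_i(x) = a_i^T x - b_i:
  g_1((1, -1)) = 2
Stationarity residual: grad f(x) + sum_i lambda_i a_i = (0, 0)
  -> stationarity OK
Primal feasibility (all g_i <= 0): FAILS
Dual feasibility (all lambda_i >= 0): OK
Complementary slackness (lambda_i * g_i(x) = 0 for all i): OK

Verdict: the first failing condition is primal_feasibility -> primal.

primal


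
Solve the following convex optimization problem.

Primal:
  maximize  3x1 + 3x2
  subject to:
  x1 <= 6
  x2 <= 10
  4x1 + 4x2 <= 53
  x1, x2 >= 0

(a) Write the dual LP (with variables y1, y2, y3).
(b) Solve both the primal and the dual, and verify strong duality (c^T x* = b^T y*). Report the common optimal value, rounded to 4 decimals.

The standard primal-dual pair for 'max c^T x s.t. A x <= b, x >= 0' is:
  Dual:  min b^T y  s.t.  A^T y >= c,  y >= 0.

So the dual LP is:
  minimize  6y1 + 10y2 + 53y3
  subject to:
    y1 + 4y3 >= 3
    y2 + 4y3 >= 3
    y1, y2, y3 >= 0

Solving the primal: x* = (3.25, 10).
  primal value c^T x* = 39.75.
Solving the dual: y* = (0, 0, 0.75).
  dual value b^T y* = 39.75.
Strong duality: c^T x* = b^T y*. Confirmed.

39.75


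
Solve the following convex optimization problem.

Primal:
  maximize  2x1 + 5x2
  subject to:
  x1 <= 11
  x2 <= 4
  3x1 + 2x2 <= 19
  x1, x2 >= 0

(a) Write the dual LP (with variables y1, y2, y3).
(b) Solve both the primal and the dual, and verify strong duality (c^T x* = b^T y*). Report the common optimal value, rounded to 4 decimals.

The standard primal-dual pair for 'max c^T x s.t. A x <= b, x >= 0' is:
  Dual:  min b^T y  s.t.  A^T y >= c,  y >= 0.

So the dual LP is:
  minimize  11y1 + 4y2 + 19y3
  subject to:
    y1 + 3y3 >= 2
    y2 + 2y3 >= 5
    y1, y2, y3 >= 0

Solving the primal: x* = (3.6667, 4).
  primal value c^T x* = 27.3333.
Solving the dual: y* = (0, 3.6667, 0.6667).
  dual value b^T y* = 27.3333.
Strong duality: c^T x* = b^T y*. Confirmed.

27.3333


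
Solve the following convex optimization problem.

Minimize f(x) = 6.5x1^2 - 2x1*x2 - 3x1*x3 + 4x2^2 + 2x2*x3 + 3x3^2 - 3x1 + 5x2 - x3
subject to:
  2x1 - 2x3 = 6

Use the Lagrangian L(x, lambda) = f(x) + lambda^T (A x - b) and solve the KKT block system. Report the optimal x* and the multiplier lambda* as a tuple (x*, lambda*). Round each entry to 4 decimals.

Form the Lagrangian:
  L(x, lambda) = (1/2) x^T Q x + c^T x + lambda^T (A x - b)
Stationarity (grad_x L = 0): Q x + c + A^T lambda = 0.
Primal feasibility: A x = b.

This gives the KKT block system:
  [ Q   A^T ] [ x     ]   [-c ]
  [ A    0  ] [ lambda ] = [ b ]

Solving the linear system:
  x*      = (1, 0.125, -2)
  lambda* = (-7.875)
  f(x*)   = 23.4375

x* = (1, 0.125, -2), lambda* = (-7.875)


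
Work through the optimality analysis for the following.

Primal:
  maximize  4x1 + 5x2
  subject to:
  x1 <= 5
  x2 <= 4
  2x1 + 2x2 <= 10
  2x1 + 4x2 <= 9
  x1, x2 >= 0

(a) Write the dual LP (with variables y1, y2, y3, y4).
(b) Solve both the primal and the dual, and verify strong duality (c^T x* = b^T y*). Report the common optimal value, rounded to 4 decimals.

The standard primal-dual pair for 'max c^T x s.t. A x <= b, x >= 0' is:
  Dual:  min b^T y  s.t.  A^T y >= c,  y >= 0.

So the dual LP is:
  minimize  5y1 + 4y2 + 10y3 + 9y4
  subject to:
    y1 + 2y3 + 2y4 >= 4
    y2 + 2y3 + 4y4 >= 5
    y1, y2, y3, y4 >= 0

Solving the primal: x* = (4.5, 0).
  primal value c^T x* = 18.
Solving the dual: y* = (0, 0, 0, 2).
  dual value b^T y* = 18.
Strong duality: c^T x* = b^T y*. Confirmed.

18


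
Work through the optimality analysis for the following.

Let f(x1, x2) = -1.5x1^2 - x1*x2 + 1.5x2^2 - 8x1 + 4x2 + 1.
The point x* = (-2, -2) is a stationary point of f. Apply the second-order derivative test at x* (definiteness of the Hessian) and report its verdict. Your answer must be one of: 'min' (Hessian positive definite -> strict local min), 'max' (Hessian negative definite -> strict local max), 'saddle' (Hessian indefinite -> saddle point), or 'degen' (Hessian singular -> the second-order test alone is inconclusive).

Compute the Hessian H = grad^2 f:
  H = [[-3, -1], [-1, 3]]
Verify stationarity: grad f(x*) = H x* + g = (0, 0).
Eigenvalues of H: -3.1623, 3.1623.
Eigenvalues have mixed signs, so H is indefinite -> x* is a saddle point.

saddle


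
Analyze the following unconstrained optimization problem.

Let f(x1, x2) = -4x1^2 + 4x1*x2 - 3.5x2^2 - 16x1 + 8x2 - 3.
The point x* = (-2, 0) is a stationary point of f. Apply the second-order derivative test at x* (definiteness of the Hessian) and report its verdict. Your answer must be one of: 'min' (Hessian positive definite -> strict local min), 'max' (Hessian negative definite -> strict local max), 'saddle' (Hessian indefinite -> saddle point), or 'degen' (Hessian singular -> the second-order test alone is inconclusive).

Compute the Hessian H = grad^2 f:
  H = [[-8, 4], [4, -7]]
Verify stationarity: grad f(x*) = H x* + g = (0, 0).
Eigenvalues of H: -11.5311, -3.4689.
Both eigenvalues < 0, so H is negative definite -> x* is a strict local max.

max


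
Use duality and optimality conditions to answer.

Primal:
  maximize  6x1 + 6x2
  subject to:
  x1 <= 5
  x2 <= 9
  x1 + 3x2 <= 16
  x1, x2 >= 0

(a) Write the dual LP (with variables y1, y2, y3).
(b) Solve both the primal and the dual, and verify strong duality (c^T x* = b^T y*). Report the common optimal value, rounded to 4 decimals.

The standard primal-dual pair for 'max c^T x s.t. A x <= b, x >= 0' is:
  Dual:  min b^T y  s.t.  A^T y >= c,  y >= 0.

So the dual LP is:
  minimize  5y1 + 9y2 + 16y3
  subject to:
    y1 + y3 >= 6
    y2 + 3y3 >= 6
    y1, y2, y3 >= 0

Solving the primal: x* = (5, 3.6667).
  primal value c^T x* = 52.
Solving the dual: y* = (4, 0, 2).
  dual value b^T y* = 52.
Strong duality: c^T x* = b^T y*. Confirmed.

52


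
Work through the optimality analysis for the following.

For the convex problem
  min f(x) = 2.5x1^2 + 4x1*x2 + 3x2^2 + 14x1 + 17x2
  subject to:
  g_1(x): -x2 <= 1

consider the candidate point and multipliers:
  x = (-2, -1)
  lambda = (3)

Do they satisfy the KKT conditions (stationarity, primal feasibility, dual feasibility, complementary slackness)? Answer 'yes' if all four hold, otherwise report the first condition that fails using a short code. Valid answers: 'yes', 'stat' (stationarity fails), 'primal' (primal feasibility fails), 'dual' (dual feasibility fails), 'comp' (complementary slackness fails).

Gradient of f: grad f(x) = Q x + c = (0, 3)
Constraint values g_i(x) = a_i^T x - b_i:
  g_1((-2, -1)) = 0
Stationarity residual: grad f(x) + sum_i lambda_i a_i = (0, 0)
  -> stationarity OK
Primal feasibility (all g_i <= 0): OK
Dual feasibility (all lambda_i >= 0): OK
Complementary slackness (lambda_i * g_i(x) = 0 for all i): OK

Verdict: yes, KKT holds.

yes


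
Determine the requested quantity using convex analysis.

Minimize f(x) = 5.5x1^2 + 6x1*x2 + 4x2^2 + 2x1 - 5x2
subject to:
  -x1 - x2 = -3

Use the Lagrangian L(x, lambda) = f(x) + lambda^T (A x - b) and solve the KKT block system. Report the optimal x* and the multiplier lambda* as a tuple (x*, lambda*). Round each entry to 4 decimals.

Form the Lagrangian:
  L(x, lambda) = (1/2) x^T Q x + c^T x + lambda^T (A x - b)
Stationarity (grad_x L = 0): Q x + c + A^T lambda = 0.
Primal feasibility: A x = b.

This gives the KKT block system:
  [ Q   A^T ] [ x     ]   [-c ]
  [ A    0  ] [ lambda ] = [ b ]

Solving the linear system:
  x*      = (-0.1429, 3.1429)
  lambda* = (19.2857)
  f(x*)   = 20.9286

x* = (-0.1429, 3.1429), lambda* = (19.2857)


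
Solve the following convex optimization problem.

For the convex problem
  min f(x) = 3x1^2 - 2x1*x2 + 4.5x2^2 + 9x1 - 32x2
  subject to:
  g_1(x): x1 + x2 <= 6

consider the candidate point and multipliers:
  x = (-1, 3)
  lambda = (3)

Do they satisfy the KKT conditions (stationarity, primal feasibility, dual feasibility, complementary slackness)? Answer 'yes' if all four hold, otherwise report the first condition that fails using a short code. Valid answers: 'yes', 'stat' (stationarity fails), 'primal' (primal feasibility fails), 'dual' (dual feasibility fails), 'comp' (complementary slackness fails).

Gradient of f: grad f(x) = Q x + c = (-3, -3)
Constraint values g_i(x) = a_i^T x - b_i:
  g_1((-1, 3)) = -4
Stationarity residual: grad f(x) + sum_i lambda_i a_i = (0, 0)
  -> stationarity OK
Primal feasibility (all g_i <= 0): OK
Dual feasibility (all lambda_i >= 0): OK
Complementary slackness (lambda_i * g_i(x) = 0 for all i): FAILS

Verdict: the first failing condition is complementary_slackness -> comp.

comp


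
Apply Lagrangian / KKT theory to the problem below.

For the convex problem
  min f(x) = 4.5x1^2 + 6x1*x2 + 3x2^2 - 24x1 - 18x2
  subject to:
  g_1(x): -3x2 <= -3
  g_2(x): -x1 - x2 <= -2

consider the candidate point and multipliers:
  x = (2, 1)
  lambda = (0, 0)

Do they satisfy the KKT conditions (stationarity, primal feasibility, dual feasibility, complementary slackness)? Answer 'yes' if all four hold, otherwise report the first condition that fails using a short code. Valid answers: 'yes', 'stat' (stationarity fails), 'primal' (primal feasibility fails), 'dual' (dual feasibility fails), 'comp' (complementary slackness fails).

Gradient of f: grad f(x) = Q x + c = (0, 0)
Constraint values g_i(x) = a_i^T x - b_i:
  g_1((2, 1)) = 0
  g_2((2, 1)) = -1
Stationarity residual: grad f(x) + sum_i lambda_i a_i = (0, 0)
  -> stationarity OK
Primal feasibility (all g_i <= 0): OK
Dual feasibility (all lambda_i >= 0): OK
Complementary slackness (lambda_i * g_i(x) = 0 for all i): OK

Verdict: yes, KKT holds.

yes


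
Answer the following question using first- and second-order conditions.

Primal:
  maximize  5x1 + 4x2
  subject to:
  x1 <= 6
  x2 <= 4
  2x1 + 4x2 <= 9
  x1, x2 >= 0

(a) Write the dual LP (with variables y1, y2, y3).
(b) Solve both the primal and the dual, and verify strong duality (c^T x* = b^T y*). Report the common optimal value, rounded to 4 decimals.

The standard primal-dual pair for 'max c^T x s.t. A x <= b, x >= 0' is:
  Dual:  min b^T y  s.t.  A^T y >= c,  y >= 0.

So the dual LP is:
  minimize  6y1 + 4y2 + 9y3
  subject to:
    y1 + 2y3 >= 5
    y2 + 4y3 >= 4
    y1, y2, y3 >= 0

Solving the primal: x* = (4.5, 0).
  primal value c^T x* = 22.5.
Solving the dual: y* = (0, 0, 2.5).
  dual value b^T y* = 22.5.
Strong duality: c^T x* = b^T y*. Confirmed.

22.5
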